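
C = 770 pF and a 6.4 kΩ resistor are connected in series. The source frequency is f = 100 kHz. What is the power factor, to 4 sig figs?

0.9516

ω = 2πf = 628300 rad/s
X_C = 1/(ωC) = 2067 Ω
Z = 6400 − j2067 Ω
|Z| = √(6400² + 2067²) = 6725 Ω
∠Z = arctan(-2067/6400) = -17.90°
cos φ = cos(-17.90°) = 0.9516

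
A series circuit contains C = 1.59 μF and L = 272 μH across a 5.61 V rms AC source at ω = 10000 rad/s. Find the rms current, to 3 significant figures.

93.2 mA

X_L = ωL = 2.72 Ω
X_C = 1/(ωC) = 62.9 Ω
Net reactance X = X_L − X_C = -60.2 Ω
Z = − j60.2 Ω
|Z| = √(0² + 60.2²) = 60.2 Ω
I = V/|Z| = 5.61/60.2 = 93.2 mA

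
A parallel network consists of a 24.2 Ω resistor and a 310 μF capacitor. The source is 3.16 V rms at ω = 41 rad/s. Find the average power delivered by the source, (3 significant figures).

X_C = 1/(ωC) = 78.7 Ω
Parallel: admittances add. Y = 1/R + jωC
Y = (0.0413 + j0.0127) S
|Y| = 0.0432 S → |Z| = 1/|Y| = 23.1 Ω, ∠Z = −∠Y = -17.1°
I = V/|Z| = 137 mA
P = VI cos φ = 3.16 × 0.137 × cos(-17.1°) = 413 mW

413 mW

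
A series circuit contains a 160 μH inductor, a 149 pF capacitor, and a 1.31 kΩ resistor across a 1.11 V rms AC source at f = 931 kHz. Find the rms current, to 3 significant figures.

ω = 2πf = 5.85e+06 rad/s
X_L = ωL = 936 Ω
X_C = 1/(ωC) = 1150 Ω
Net reactance X = X_L − X_C = -211 Ω
Z = 1310 − j211 Ω
|Z| = √(1310² + 211²) = 1330 Ω
I = V/|Z| = 1.11/1330 = 837 μA

837 μA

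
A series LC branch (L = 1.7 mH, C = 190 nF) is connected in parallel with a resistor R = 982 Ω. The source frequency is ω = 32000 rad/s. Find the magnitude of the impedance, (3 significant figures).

109 Ω

X_L = ωL = 54.4 Ω
X_C = 1/(ωC) = 164 Ω
Branch 1: Z₁ = R = 982 Ω
Branch 2 (series LC): Z₂ = j(X_L − X_C) = −j110 Ω
Parallel: Z = Z₁Z₂/(Z₁+Z₂), |Z| = 109 Ω, ∠Z = -83.6°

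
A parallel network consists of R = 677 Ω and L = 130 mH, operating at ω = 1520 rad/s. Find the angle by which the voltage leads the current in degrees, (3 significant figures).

73.7°

X_L = ωL = 198 Ω
Parallel: admittances add. Y = 1/R + 1/(jωL)
Y = (0.00148 − j0.00506) S
|Y| = 0.00527 S → |Z| = 1/|Y| = 190 Ω, ∠Z = −∠Y = 73.7°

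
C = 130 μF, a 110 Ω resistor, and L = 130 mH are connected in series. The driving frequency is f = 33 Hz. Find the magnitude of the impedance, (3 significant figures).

110 Ω

ω = 2πf = 207.3 rad/s
X_L = ωL = 27.0 Ω
X_C = 1/(ωC) = 37.1 Ω
Net reactance X = X_L − X_C = -10.1 Ω
Z = 110 − j10.1 Ω
|Z| = √(110² + 10.1²) = 110 Ω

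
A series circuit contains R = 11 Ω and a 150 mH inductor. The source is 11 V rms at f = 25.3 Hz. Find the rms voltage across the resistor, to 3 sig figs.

4.61 V

ω = 2πf = 159.0 rad/s
X_L = ωL = 23.8 Ω
Z = 11.0 + j23.8 Ω
|Z| = √(11.0² + 23.8²) = 26.3 Ω
I = V/|Z| = 419 mA
V_R = I·|Z_R| = 0.419 × 11.0 = 4.61 V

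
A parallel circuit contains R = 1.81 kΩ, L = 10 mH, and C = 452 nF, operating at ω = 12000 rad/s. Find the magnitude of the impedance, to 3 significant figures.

338 Ω

X_L = ωL = 120 Ω
X_C = 1/(ωC) = 184 Ω
Parallel: admittances add. Y = 1/R + 1/(jωL) + jωC
Y = (0.000552 − j0.00291) S
|Y| = 0.00296 S → |Z| = 1/|Y| = 338 Ω, ∠Z = −∠Y = 79.2°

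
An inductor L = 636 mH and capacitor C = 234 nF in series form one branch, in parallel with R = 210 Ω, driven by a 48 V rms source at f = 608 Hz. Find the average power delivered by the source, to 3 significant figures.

11.0 W

ω = 2πf = 3820 rad/s
X_L = ωL = 2430 Ω
X_C = 1/(ωC) = 1120 Ω
Branch 1: Z₁ = R = 210 Ω
Branch 2 (series LC): Z₂ = j(X_L − X_C) = j1310 Ω
Parallel: Z = Z₁Z₂/(Z₁+Z₂), |Z| = 207 Ω, ∠Z = 9.10°
I = V/|Z| = 231 mA
P = VI cos φ = 48 × 0.231 × cos(9.10°) = 11.0 W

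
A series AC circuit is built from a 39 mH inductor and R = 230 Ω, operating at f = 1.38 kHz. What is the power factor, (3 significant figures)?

0.562

ω = 2πf = 8671 rad/s
X_L = ωL = 338 Ω
Z = 230 + j338 Ω
|Z| = √(230² + 338²) = 409 Ω
∠Z = arctan(338/230) = 55.8°
cos φ = cos(55.8°) = 0.562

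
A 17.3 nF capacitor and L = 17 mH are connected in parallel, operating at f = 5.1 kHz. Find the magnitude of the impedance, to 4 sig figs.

ω = 2πf = 32040 rad/s
X_L = ωL = 544.8 Ω
X_C = 1/(ωC) = 1804 Ω
Parallel: admittances add. Y = 1/(jωL) + jωC
Y = (0 − j0.001281) S
|Y| = 0.001281 S → |Z| = 1/|Y| = 780.4 Ω, ∠Z = −∠Y = 90.00°

780.4 Ω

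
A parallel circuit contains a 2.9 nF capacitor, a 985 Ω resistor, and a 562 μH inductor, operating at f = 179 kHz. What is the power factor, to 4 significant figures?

0.5173

ω = 2πf = 1.125e+06 rad/s
X_L = ωL = 632.1 Ω
X_C = 1/(ωC) = 306.6 Ω
Parallel: admittances add. Y = 1/R + 1/(jωL) + jωC
Y = (0.001015 + j0.001680) S
|Y| = 0.001963 S → |Z| = 1/|Y| = 509.6 Ω, ∠Z = −∠Y = -58.85°
cos φ = cos(-58.85°) = 0.5173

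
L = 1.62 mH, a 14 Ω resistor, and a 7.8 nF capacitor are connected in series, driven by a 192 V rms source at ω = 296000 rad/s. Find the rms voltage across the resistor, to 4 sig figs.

55.47 V

X_L = ωL = 479.5 Ω
X_C = 1/(ωC) = 433.1 Ω
Net reactance X = X_L − X_C = 46.39 Ω
Z = 14.00 + j46.39 Ω
|Z| = √(14.00² + 46.39²) = 48.46 Ω
I = V/|Z| = 3.962 A
V_R = I·|Z_R| = 3.962 × 14.00 = 55.47 V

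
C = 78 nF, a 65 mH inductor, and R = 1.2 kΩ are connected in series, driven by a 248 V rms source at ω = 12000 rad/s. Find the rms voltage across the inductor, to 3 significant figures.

X_L = ωL = 780 Ω
X_C = 1/(ωC) = 1070 Ω
Net reactance X = X_L − X_C = -288 Ω
Z = 1200 − j288 Ω
|Z| = √(1200² + 288²) = 1230 Ω
I = V/|Z| = 201 mA
V_L = I·|Z_L| = 0.201 × 780 = 157 V

157 V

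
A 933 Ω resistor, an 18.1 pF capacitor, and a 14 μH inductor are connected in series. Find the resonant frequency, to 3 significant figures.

10.0 MHz

ω₀ = 1/√(LC) = 1/√(1.4e-05 × 1.81e-11) = 6.282e+07 rad/s
f₀ = ω₀/(2π) = 10.0 MHz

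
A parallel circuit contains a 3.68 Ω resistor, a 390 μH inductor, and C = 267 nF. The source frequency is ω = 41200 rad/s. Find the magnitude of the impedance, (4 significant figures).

X_L = ωL = 16.07 Ω
X_C = 1/(ωC) = 90.91 Ω
Parallel: admittances add. Y = 1/R + 1/(jωL) + jωC
Y = (0.2717 − j0.05124) S
|Y| = 0.2765 S → |Z| = 1/|Y| = 3.616 Ω, ∠Z = −∠Y = 10.68°

3.616 Ω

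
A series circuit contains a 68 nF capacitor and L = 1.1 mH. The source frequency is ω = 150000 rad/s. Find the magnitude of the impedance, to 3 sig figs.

X_L = ωL = 165 Ω
X_C = 1/(ωC) = 98.0 Ω
Net reactance X = X_L − X_C = 67.0 Ω
Z = j67.0 Ω
|Z| = √(0² + 67.0²) = 67.0 Ω

67.0 Ω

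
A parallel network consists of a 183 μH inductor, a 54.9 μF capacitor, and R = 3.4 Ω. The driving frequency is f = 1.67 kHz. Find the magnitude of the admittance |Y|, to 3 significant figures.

299 mS

ω = 2πf = 10490 rad/s
X_L = ωL = 1.92 Ω
X_C = 1/(ωC) = 1.74 Ω
Parallel: admittances add. Y = 1/R + 1/(jωL) + jωC
Y = (0.294 + j0.0553) S
|Y| = 0.299 S → |Z| = 1/|Y| = 3.34 Ω, ∠Z = −∠Y = -10.6°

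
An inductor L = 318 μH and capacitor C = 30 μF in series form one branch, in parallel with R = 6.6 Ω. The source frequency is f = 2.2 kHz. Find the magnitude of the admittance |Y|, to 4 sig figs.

ω = 2πf = 13820 rad/s
X_L = ωL = 4.396 Ω
X_C = 1/(ωC) = 2.411 Ω
Branch 1: Z₁ = R = 6.600 Ω
Branch 2 (series LC): Z₂ = j(X_L − X_C) = j1.984 Ω
Parallel: Z = Z₁Z₂/(Z₁+Z₂), |Z| = 1.900 Ω, ∠Z = 73.27°
|Y| = 1/|Z| = 526.2 mS

526.2 mS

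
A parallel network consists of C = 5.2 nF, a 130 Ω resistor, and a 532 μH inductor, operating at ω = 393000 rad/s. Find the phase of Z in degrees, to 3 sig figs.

X_L = ωL = 209 Ω
X_C = 1/(ωC) = 489 Ω
Parallel: admittances add. Y = 1/R + 1/(jωL) + jωC
Y = (0.00769 − j0.00274) S
|Y| = 0.00817 S → |Z| = 1/|Y| = 122 Ω, ∠Z = −∠Y = 19.6°

19.6°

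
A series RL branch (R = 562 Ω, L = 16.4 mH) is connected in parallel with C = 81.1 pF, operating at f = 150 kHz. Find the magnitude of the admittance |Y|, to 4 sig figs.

ω = 2πf = 942500 rad/s
X_L = ωL = 15460 Ω
X_C = 1/(ωC) = 13080 Ω
Branch 1 (R+jX_L): Z₁ = 562.0 + j15460 Ω, |Z₁| = 15470 Ω
Branch 2 (−jX_C): Z₂ = −j13080 Ω
Parallel: Z = Z₁Z₂/(Z₁+Z₂), |Z| = 82960 Ω, ∠Z = -78.76°
|Y| = 1/|Z| = 12.05 μS

12.05 μS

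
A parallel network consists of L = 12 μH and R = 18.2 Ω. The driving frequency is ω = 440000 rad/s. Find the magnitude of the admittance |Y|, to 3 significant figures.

X_L = ωL = 5.28 Ω
Parallel: admittances add. Y = 1/R + 1/(jωL)
Y = (0.0549 − j0.189) S
|Y| = 0.197 S → |Z| = 1/|Y| = 5.07 Ω, ∠Z = −∠Y = 73.8°

197 mS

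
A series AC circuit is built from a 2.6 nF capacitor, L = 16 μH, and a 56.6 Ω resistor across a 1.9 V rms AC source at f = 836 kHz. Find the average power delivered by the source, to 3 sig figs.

ω = 2πf = 5.253e+06 rad/s
X_L = ωL = 84.0 Ω
X_C = 1/(ωC) = 73.2 Ω
Net reactance X = X_L − X_C = 10.8 Ω
Z = 56.6 + j10.8 Ω
|Z| = √(56.6² + 10.8²) = 57.6 Ω
∠Z = arctan(10.8/56.6) = 10.8°
I = V/|Z| = 33.0 mA
P = VI cos φ = 1.9 × 0.0330 × cos(10.8°) = 61.5 mW

61.5 mW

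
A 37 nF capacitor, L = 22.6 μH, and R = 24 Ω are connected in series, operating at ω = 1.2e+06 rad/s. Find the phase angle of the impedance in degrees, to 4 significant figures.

10.84°

X_L = ωL = 27.12 Ω
X_C = 1/(ωC) = 22.52 Ω
Net reactance X = X_L − X_C = 4.597 Ω
Z = 24.00 + j4.597 Ω
|Z| = √(24.00² + 4.597²) = 24.44 Ω
∠Z = arctan(4.597/24.00) = 10.84°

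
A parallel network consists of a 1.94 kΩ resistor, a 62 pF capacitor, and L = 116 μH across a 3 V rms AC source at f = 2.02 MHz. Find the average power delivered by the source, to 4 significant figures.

4.639 mW

ω = 2πf = 1.269e+07 rad/s
X_L = ωL = 1472 Ω
X_C = 1/(ωC) = 1271 Ω
Parallel: admittances add. Y = 1/R + 1/(jωL) + jωC
Y = (0.0005155 + j0.0001077) S
|Y| = 0.0005266 S → |Z| = 1/|Y| = 1899 Ω, ∠Z = −∠Y = -11.80°
I = V/|Z| = 1.580 mA
P = VI cos φ = 3 × 0.001580 × cos(-11.80°) = 4.639 mW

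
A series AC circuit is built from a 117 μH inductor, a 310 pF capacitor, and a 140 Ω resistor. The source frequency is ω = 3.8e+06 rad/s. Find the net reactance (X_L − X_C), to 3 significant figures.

-404 Ω

X_L = ωL = 445 Ω
X_C = 1/(ωC) = 849 Ω
X = 445 − 849 = -404 Ω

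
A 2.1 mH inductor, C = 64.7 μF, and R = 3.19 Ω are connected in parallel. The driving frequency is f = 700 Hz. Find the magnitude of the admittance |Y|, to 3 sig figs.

ω = 2πf = 4398 rad/s
X_L = ωL = 9.24 Ω
X_C = 1/(ωC) = 3.51 Ω
Parallel: admittances add. Y = 1/R + 1/(jωL) + jωC
Y = (0.313 + j0.176) S
|Y| = 0.360 S → |Z| = 1/|Y| = 2.78 Ω, ∠Z = −∠Y = -29.4°

360 mS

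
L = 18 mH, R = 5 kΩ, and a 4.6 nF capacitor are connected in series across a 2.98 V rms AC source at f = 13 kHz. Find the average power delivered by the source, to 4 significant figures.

1.681 mW

ω = 2πf = 81680 rad/s
X_L = ωL = 1470 Ω
X_C = 1/(ωC) = 2661 Ω
Net reactance X = X_L − X_C = -1191 Ω
Z = 5000 − j1191 Ω
|Z| = √(5000² + 1191²) = 5140 Ω
∠Z = arctan(-1191/5000) = -13.40°
I = V/|Z| = 579.8 μA
P = VI cos φ = 2.98 × 0.0005798 × cos(-13.40°) = 1.681 mW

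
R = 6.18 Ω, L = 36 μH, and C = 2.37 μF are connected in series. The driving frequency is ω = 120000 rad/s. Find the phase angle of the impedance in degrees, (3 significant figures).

7.41°

X_L = ωL = 4.32 Ω
X_C = 1/(ωC) = 3.52 Ω
Net reactance X = X_L − X_C = 0.804 Ω
Z = 6.18 + j0.804 Ω
|Z| = √(6.18² + 0.804²) = 6.23 Ω
∠Z = arctan(0.804/6.18) = 7.41°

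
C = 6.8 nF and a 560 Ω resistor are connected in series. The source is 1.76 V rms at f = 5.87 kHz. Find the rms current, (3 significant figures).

ω = 2πf = 36880 rad/s
X_C = 1/(ωC) = 3990 Ω
Z = 560 − j3990 Ω
|Z| = √(560² + 3990²) = 4030 Ω
I = V/|Z| = 1.76/4030 = 437 μA

437 μA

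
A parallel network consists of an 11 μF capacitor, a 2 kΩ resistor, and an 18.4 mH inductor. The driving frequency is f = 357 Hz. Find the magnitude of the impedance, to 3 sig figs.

1490 Ω

ω = 2πf = 2243 rad/s
X_L = ωL = 41.3 Ω
X_C = 1/(ωC) = 40.5 Ω
Parallel: admittances add. Y = 1/R + 1/(jωL) + jωC
Y = (0.000500 + j0.000445) S
|Y| = 0.000669 S → |Z| = 1/|Y| = 1490 Ω, ∠Z = −∠Y = -41.7°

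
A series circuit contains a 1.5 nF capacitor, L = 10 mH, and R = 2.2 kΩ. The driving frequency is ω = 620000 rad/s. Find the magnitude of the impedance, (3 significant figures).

X_L = ωL = 6200 Ω
X_C = 1/(ωC) = 1080 Ω
Net reactance X = X_L − X_C = 5120 Ω
Z = 2200 + j5120 Ω
|Z| = √(2200² + 5120²) = 5580 Ω

5580 Ω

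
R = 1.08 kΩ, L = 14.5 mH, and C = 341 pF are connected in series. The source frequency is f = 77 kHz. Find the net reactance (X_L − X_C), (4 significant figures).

ω = 2πf = 483800 rad/s
X_L = ωL = 7015 Ω
X_C = 1/(ωC) = 6061 Ω
X = 7015 − 6061 = 953.7 Ω

953.7 Ω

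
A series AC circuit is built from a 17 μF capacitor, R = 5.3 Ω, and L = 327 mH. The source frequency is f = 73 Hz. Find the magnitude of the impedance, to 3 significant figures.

22.4 Ω

ω = 2πf = 458.7 rad/s
X_L = ωL = 150 Ω
X_C = 1/(ωC) = 128 Ω
Net reactance X = X_L − X_C = 21.7 Ω
Z = 5.30 + j21.7 Ω
|Z| = √(5.30² + 21.7²) = 22.4 Ω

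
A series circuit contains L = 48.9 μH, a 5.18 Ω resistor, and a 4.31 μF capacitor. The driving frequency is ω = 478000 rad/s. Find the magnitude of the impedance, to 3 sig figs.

X_L = ωL = 23.4 Ω
X_C = 1/(ωC) = 0.485 Ω
Net reactance X = X_L − X_C = 22.9 Ω
Z = 5.18 + j22.9 Ω
|Z| = √(5.18² + 22.9²) = 23.5 Ω

23.5 Ω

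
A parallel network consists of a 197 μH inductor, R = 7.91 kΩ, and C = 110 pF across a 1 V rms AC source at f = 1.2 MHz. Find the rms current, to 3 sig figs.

201 μA

ω = 2πf = 7.54e+06 rad/s
X_L = ωL = 1490 Ω
X_C = 1/(ωC) = 1210 Ω
Parallel: admittances add. Y = 1/R + 1/(jωL) + jωC
Y = (0.000126 + j0.000156) S
|Y| = 0.000201 S → |Z| = 1/|Y| = 4980 Ω, ∠Z = −∠Y = -51.0°
I = V/|Z| = 1/4980 = 201 μA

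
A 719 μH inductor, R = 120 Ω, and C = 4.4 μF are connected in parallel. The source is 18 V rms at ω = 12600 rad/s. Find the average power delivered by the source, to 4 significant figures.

2.700 W

X_L = ωL = 9.059 Ω
X_C = 1/(ωC) = 18.04 Ω
Parallel: admittances add. Y = 1/R + 1/(jωL) + jωC
Y = (0.008333 − j0.05494) S
|Y| = 0.05557 S → |Z| = 1/|Y| = 18.00 Ω, ∠Z = −∠Y = 81.38°
I = V/|Z| = 1.000 A
P = VI cos φ = 18 × 1.000 × cos(81.38°) = 2.700 W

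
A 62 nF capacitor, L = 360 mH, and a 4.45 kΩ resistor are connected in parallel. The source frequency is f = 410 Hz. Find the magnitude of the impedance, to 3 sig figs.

ω = 2πf = 2576 rad/s
X_L = ωL = 927 Ω
X_C = 1/(ωC) = 6260 Ω
Parallel: admittances add. Y = 1/R + 1/(jωL) + jωC
Y = (0.000225 − j0.000919) S
|Y| = 0.000946 S → |Z| = 1/|Y| = 1060 Ω, ∠Z = −∠Y = 76.3°

1060 Ω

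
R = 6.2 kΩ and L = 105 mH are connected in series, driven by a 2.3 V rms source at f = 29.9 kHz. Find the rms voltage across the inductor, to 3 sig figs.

ω = 2πf = 187900 rad/s
X_L = ωL = 19700 Ω
Z = 6200 + j19700 Ω
|Z| = √(6200² + 19700²) = 20700 Ω
I = V/|Z| = 111 μA
V_L = I·|Z_L| = 0.000111 × 19700 = 2.19 V

2.19 V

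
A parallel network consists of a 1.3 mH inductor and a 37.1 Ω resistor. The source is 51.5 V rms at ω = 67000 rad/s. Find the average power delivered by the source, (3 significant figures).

71.5 W

X_L = ωL = 87.1 Ω
Parallel: admittances add. Y = 1/R + 1/(jωL)
Y = (0.0270 − j0.0115) S
|Y| = 0.0293 S → |Z| = 1/|Y| = 34.1 Ω, ∠Z = −∠Y = 23.1°
I = V/|Z| = 1.51 A
P = VI cos φ = 51.5 × 1.51 × cos(23.1°) = 71.5 W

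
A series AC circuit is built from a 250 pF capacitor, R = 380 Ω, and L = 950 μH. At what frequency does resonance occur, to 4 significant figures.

ω₀ = 1/√(LC) = 1/√(0.00095 × 2.5e-10) = 2.052e+06 rad/s
f₀ = ω₀/(2π) = 326.6 kHz

326.6 kHz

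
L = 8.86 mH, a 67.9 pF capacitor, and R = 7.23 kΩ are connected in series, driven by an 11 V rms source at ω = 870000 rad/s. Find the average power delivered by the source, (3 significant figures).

6.37 mW

X_L = ωL = 7710 Ω
X_C = 1/(ωC) = 16900 Ω
Net reactance X = X_L − X_C = -9220 Ω
Z = 7230 − j9220 Ω
|Z| = √(7230² + 9220²) = 11700 Ω
∠Z = arctan(-9220/7230) = -51.9°
I = V/|Z| = 939 μA
P = VI cos φ = 11 × 0.000939 × cos(-51.9°) = 6.37 mW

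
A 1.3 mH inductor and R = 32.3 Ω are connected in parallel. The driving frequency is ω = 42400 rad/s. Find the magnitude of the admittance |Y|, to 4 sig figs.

X_L = ωL = 55.12 Ω
Parallel: admittances add. Y = 1/R + 1/(jωL)
Y = (0.03096 − j0.01814) S
|Y| = 0.03588 S → |Z| = 1/|Y| = 27.87 Ω, ∠Z = −∠Y = 30.37°

35.88 mS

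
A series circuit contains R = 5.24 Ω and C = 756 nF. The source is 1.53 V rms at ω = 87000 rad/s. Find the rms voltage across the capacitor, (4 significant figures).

1.447 V

X_C = 1/(ωC) = 15.20 Ω
Z = 5.240 − j15.20 Ω
|Z| = √(5.240² + 15.20²) = 16.08 Ω
I = V/|Z| = 95.14 mA
V_C = I·|Z_C| = 0.09514 × 15.20 = 1.447 V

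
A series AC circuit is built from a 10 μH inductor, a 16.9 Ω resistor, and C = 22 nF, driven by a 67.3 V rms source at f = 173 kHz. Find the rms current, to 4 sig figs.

ω = 2πf = 1.087e+06 rad/s
X_L = ωL = 10.87 Ω
X_C = 1/(ωC) = 41.82 Ω
Net reactance X = X_L − X_C = -30.95 Ω
Z = 16.90 − j30.95 Ω
|Z| = √(16.90² + 30.95²) = 35.26 Ω
I = V/|Z| = 67.3/35.26 = 1.909 A

1.909 A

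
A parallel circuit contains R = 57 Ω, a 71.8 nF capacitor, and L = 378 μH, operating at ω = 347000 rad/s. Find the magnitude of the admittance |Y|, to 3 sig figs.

24.6 mS

X_L = ωL = 131 Ω
X_C = 1/(ωC) = 40.1 Ω
Parallel: admittances add. Y = 1/R + 1/(jωL) + jωC
Y = (0.0175 + j0.0173) S
|Y| = 0.0246 S → |Z| = 1/|Y| = 40.6 Ω, ∠Z = −∠Y = -44.6°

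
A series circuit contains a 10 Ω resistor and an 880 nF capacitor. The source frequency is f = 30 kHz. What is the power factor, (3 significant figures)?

ω = 2πf = 188500 rad/s
X_C = 1/(ωC) = 6.03 Ω
Z = 10.0 − j6.03 Ω
|Z| = √(10.0² + 6.03²) = 11.7 Ω
∠Z = arctan(-6.03/10.0) = -31.1°
cos φ = cos(-31.1°) = 0.856

0.856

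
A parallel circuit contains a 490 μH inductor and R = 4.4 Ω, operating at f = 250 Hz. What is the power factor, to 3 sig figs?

ω = 2πf = 1571 rad/s
X_L = ωL = 0.770 Ω
Parallel: admittances add. Y = 1/R + 1/(jωL)
Y = (0.227 − j1.30) S
|Y| = 1.32 S → |Z| = 1/|Y| = 0.758 Ω, ∠Z = −∠Y = 80.1°
cos φ = cos(80.1°) = 0.172

0.172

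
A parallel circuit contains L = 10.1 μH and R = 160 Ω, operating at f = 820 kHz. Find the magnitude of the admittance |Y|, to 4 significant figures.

ω = 2πf = 5.152e+06 rad/s
X_L = ωL = 52.04 Ω
Parallel: admittances add. Y = 1/R + 1/(jωL)
Y = (0.006250 − j0.01922) S
|Y| = 0.02021 S → |Z| = 1/|Y| = 49.49 Ω, ∠Z = −∠Y = 71.98°

20.21 mS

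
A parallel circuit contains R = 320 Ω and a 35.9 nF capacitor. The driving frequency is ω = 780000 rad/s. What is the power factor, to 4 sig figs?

X_C = 1/(ωC) = 35.71 Ω
Parallel: admittances add. Y = 1/R + jωC
Y = (0.003125 + j0.02800) S
|Y| = 0.02818 S → |Z| = 1/|Y| = 35.49 Ω, ∠Z = −∠Y = -83.63°
cos φ = cos(-83.63°) = 0.1109

0.1109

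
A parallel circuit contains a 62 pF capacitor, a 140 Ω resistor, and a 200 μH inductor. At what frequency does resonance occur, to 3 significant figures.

1.43 MHz

ω₀ = 1/√(LC) = 1/√(0.0002 × 6.2e-11) = 8.98e+06 rad/s
f₀ = ω₀/(2π) = 1.43 MHz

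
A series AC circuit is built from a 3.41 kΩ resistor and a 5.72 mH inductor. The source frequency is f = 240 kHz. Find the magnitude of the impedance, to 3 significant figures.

9280 Ω

ω = 2πf = 1.508e+06 rad/s
X_L = ωL = 8630 Ω
Z = 3410 + j8630 Ω
|Z| = √(3410² + 8630²) = 9280 Ω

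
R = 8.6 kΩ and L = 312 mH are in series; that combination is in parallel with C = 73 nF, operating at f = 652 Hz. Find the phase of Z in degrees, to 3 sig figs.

-68.0°

ω = 2πf = 4097 rad/s
X_L = ωL = 1280 Ω
X_C = 1/(ωC) = 3340 Ω
Branch 1 (R+jX_L): Z₁ = 8600 + j1280 Ω, |Z₁| = 8690 Ω
Branch 2 (−jX_C): Z₂ = −j3340 Ω
Parallel: Z = Z₁Z₂/(Z₁+Z₂), |Z| = 3290 Ω, ∠Z = -68.0°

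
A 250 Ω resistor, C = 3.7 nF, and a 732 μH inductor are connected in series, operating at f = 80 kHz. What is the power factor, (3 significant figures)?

0.827

ω = 2πf = 502700 rad/s
X_L = ωL = 368 Ω
X_C = 1/(ωC) = 538 Ω
Net reactance X = X_L − X_C = -170 Ω
Z = 250 − j170 Ω
|Z| = √(250² + 170²) = 302 Ω
∠Z = arctan(-170/250) = -34.2°
cos φ = cos(-34.2°) = 0.827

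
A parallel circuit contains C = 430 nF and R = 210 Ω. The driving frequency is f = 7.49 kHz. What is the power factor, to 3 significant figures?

ω = 2πf = 47060 rad/s
X_C = 1/(ωC) = 49.4 Ω
Parallel: admittances add. Y = 1/R + jωC
Y = (0.00476 + j0.0202) S
|Y| = 0.0208 S → |Z| = 1/|Y| = 48.1 Ω, ∠Z = −∠Y = -76.8°
cos φ = cos(-76.8°) = 0.229

0.229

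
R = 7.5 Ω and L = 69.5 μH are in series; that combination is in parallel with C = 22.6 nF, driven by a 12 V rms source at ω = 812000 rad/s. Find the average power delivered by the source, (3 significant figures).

333 mW

X_L = ωL = 56.4 Ω
X_C = 1/(ωC) = 54.5 Ω
Branch 1 (R+jX_L): Z₁ = 7.50 + j56.4 Ω, |Z₁| = 56.9 Ω
Branch 2 (−jX_C): Z₂ = −j54.5 Ω
Parallel: Z = Z₁Z₂/(Z₁+Z₂), |Z| = 400 Ω, ∠Z = -22.1°
I = V/|Z| = 30.0 mA
P = VI cos φ = 12 × 0.0300 × cos(-22.1°) = 333 mW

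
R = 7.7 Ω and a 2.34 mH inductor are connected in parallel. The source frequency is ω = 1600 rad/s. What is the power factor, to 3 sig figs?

0.437

X_L = ωL = 3.74 Ω
Parallel: admittances add. Y = 1/R + 1/(jωL)
Y = (0.130 − j0.267) S
|Y| = 0.297 S → |Z| = 1/|Y| = 3.37 Ω, ∠Z = −∠Y = 64.1°
cos φ = cos(64.1°) = 0.437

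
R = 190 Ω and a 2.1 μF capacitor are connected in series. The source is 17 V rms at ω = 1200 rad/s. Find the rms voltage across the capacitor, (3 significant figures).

X_C = 1/(ωC) = 397 Ω
Z = 190 − j397 Ω
|Z| = √(190² + 397²) = 440 Ω
I = V/|Z| = 38.6 mA
V_C = I·|Z_C| = 0.0386 × 397 = 15.3 V

15.3 V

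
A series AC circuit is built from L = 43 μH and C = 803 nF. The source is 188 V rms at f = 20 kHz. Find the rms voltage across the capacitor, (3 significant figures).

413 V

ω = 2πf = 125700 rad/s
X_L = ωL = 5.40 Ω
X_C = 1/(ωC) = 9.91 Ω
Net reactance X = X_L − X_C = -4.51 Ω
Z = − j4.51 Ω
|Z| = √(0² + 4.51²) = 4.51 Ω
I = V/|Z| = 41.7 A
V_C = I·|Z_C| = 41.7 × 9.91 = 413 V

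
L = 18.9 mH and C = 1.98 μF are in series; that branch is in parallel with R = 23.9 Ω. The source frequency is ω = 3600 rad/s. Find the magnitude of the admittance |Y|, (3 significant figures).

X_L = ωL = 68.0 Ω
X_C = 1/(ωC) = 140 Ω
Branch 1: Z₁ = R = 23.9 Ω
Branch 2 (series LC): Z₂ = j(X_L − X_C) = −j72.3 Ω
Parallel: Z = Z₁Z₂/(Z₁+Z₂), |Z| = 22.7 Ω, ∠Z = -18.3°
|Y| = 1/|Z| = 44.1 mS

44.1 mS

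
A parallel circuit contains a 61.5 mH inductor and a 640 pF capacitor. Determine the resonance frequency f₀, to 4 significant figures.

25.37 kHz

ω₀ = 1/√(LC) = 1/√(0.0615 × 6.4e-10) = 159400 rad/s
f₀ = ω₀/(2π) = 25.37 kHz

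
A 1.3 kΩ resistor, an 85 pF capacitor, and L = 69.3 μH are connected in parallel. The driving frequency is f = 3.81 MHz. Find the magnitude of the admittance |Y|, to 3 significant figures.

ω = 2πf = 2.394e+07 rad/s
X_L = ωL = 1660 Ω
X_C = 1/(ωC) = 491 Ω
Parallel: admittances add. Y = 1/R + 1/(jωL) + jωC
Y = (0.000769 + j0.00143) S
|Y| = 0.00163 S → |Z| = 1/|Y| = 615 Ω, ∠Z = −∠Y = -61.8°

1.63 mS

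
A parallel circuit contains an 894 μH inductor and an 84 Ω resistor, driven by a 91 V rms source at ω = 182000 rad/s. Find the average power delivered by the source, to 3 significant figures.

X_L = ωL = 163 Ω
Parallel: admittances add. Y = 1/R + 1/(jωL)
Y = (0.0119 − j0.00615) S
|Y| = 0.0134 S → |Z| = 1/|Y| = 74.6 Ω, ∠Z = −∠Y = 27.3°
I = V/|Z| = 1.22 A
P = VI cos φ = 91 × 1.22 × cos(27.3°) = 98.6 W

98.6 W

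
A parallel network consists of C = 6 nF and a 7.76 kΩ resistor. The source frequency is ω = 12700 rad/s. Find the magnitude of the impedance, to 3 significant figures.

X_C = 1/(ωC) = 13100 Ω
Parallel: admittances add. Y = 1/R + jωC
Y = (0.000129 + j7.62e-05) S
|Y| = 0.000150 S → |Z| = 1/|Y| = 6680 Ω, ∠Z = −∠Y = -30.6°

6680 Ω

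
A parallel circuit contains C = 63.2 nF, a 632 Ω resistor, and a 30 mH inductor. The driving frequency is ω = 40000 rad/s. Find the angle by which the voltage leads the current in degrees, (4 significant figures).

-46.96°

X_L = ωL = 1200 Ω
X_C = 1/(ωC) = 395.6 Ω
Parallel: admittances add. Y = 1/R + 1/(jωL) + jωC
Y = (0.001582 + j0.001695) S
|Y| = 0.002319 S → |Z| = 1/|Y| = 431.3 Ω, ∠Z = −∠Y = -46.96°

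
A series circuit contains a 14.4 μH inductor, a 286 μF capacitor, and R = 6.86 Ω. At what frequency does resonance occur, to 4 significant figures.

ω₀ = 1/√(LC) = 1/√(1.44e-05 × 0.000286) = 15580 rad/s
f₀ = ω₀/(2π) = 2.480 kHz

2.480 kHz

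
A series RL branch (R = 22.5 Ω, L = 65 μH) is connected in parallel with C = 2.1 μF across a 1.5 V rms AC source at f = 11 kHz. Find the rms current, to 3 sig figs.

215 mA

ω = 2πf = 69120 rad/s
X_L = ωL = 4.49 Ω
X_C = 1/(ωC) = 6.89 Ω
Branch 1 (R+jX_L): Z₁ = 22.5 + j4.49 Ω, |Z₁| = 22.9 Ω
Branch 2 (−jX_C): Z₂ = −j6.89 Ω
Parallel: Z = Z₁Z₂/(Z₁+Z₂), |Z| = 6.99 Ω, ∠Z = -72.6°
I = V/|Z| = 1.5/6.99 = 215 mA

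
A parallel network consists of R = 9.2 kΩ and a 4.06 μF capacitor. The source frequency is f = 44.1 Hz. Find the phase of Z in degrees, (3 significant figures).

-84.5°

ω = 2πf = 277.1 rad/s
X_C = 1/(ωC) = 889 Ω
Parallel: admittances add. Y = 1/R + jωC
Y = (0.000109 + j0.00112) S
|Y| = 0.00113 S → |Z| = 1/|Y| = 885 Ω, ∠Z = −∠Y = -84.5°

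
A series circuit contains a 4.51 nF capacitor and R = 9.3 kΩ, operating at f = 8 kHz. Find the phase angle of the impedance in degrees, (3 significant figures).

-25.4°

ω = 2πf = 50270 rad/s
X_C = 1/(ωC) = 4410 Ω
Z = 9300 − j4410 Ω
|Z| = √(9300² + 4410²) = 10300 Ω
∠Z = arctan(-4410/9300) = -25.4°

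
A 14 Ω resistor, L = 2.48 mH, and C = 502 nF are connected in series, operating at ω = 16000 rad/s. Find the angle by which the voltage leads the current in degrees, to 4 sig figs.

-80.63°

X_L = ωL = 39.68 Ω
X_C = 1/(ωC) = 124.5 Ω
Net reactance X = X_L − X_C = -84.82 Ω
Z = 14.00 − j84.82 Ω
|Z| = √(14.00² + 84.82²) = 85.97 Ω
∠Z = arctan(-84.82/14.00) = -80.63°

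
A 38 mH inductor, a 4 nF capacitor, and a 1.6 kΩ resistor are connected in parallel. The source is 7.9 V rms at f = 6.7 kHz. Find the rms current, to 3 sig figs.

ω = 2πf = 42100 rad/s
X_L = ωL = 1600 Ω
X_C = 1/(ωC) = 5940 Ω
Parallel: admittances add. Y = 1/R + 1/(jωL) + jωC
Y = (0.000625 − j0.000457) S
|Y| = 0.000774 S → |Z| = 1/|Y| = 1290 Ω, ∠Z = −∠Y = 36.2°
I = V/|Z| = 7.9/1290 = 6.12 mA

6.12 mA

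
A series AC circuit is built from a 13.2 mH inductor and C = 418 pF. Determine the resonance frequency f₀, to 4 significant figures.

67.76 kHz

ω₀ = 1/√(LC) = 1/√(0.0132 × 4.18e-10) = 425700 rad/s
f₀ = ω₀/(2π) = 67.76 kHz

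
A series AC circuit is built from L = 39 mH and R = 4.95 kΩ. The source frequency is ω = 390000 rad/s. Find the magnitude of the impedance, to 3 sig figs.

X_L = ωL = 15200 Ω
Z = 4950 + j15200 Ω
|Z| = √(4950² + 15200²) = 16000 Ω

16000 Ω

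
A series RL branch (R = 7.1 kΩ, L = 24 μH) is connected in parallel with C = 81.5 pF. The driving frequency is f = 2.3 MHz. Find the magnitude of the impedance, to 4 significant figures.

847.9 Ω

ω = 2πf = 1.445e+07 rad/s
X_L = ωL = 346.8 Ω
X_C = 1/(ωC) = 849.1 Ω
Branch 1 (R+jX_L): Z₁ = 7100 + j346.8 Ω, |Z₁| = 7108 Ω
Branch 2 (−jX_C): Z₂ = −j849.1 Ω
Parallel: Z = Z₁Z₂/(Z₁+Z₂), |Z| = 847.9 Ω, ∠Z = -83.16°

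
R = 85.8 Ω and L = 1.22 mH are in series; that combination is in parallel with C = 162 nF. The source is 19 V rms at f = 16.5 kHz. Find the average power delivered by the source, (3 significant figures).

ω = 2πf = 103700 rad/s
X_L = ωL = 126 Ω
X_C = 1/(ωC) = 59.5 Ω
Branch 1 (R+jX_L): Z₁ = 85.8 + j126 Ω, |Z₁| = 153 Ω
Branch 2 (−jX_C): Z₂ = −j59.5 Ω
Parallel: Z = Z₁Z₂/(Z₁+Z₂), |Z| = 83.6 Ω, ∠Z = -72.1°
I = V/|Z| = 227 mA
P = VI cos φ = 19 × 0.227 × cos(-72.1°) = 1.33 W

1.33 W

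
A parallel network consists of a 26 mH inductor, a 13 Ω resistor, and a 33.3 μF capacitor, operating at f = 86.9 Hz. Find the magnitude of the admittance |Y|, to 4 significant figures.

93.00 mS

ω = 2πf = 546.0 rad/s
X_L = ωL = 14.20 Ω
X_C = 1/(ωC) = 55.00 Ω
Parallel: admittances add. Y = 1/R + 1/(jωL) + jωC
Y = (0.07692 − j0.05226) S
|Y| = 0.09300 S → |Z| = 1/|Y| = 10.75 Ω, ∠Z = −∠Y = 34.19°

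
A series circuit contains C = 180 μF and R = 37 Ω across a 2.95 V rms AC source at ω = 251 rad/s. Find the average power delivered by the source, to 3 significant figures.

173 mW

X_C = 1/(ωC) = 22.1 Ω
Z = 37.0 − j22.1 Ω
|Z| = √(37.0² + 22.1²) = 43.1 Ω
∠Z = arctan(-22.1/37.0) = -30.9°
I = V/|Z| = 68.4 mA
P = VI cos φ = 2.95 × 0.0684 × cos(-30.9°) = 173 mW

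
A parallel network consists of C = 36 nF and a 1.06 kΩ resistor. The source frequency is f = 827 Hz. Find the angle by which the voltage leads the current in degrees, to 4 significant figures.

-11.22°

ω = 2πf = 5196 rad/s
X_C = 1/(ωC) = 5346 Ω
Parallel: admittances add. Y = 1/R + jωC
Y = (0.0009434 + j0.0001871) S
|Y| = 0.0009618 S → |Z| = 1/|Y| = 1040 Ω, ∠Z = −∠Y = -11.22°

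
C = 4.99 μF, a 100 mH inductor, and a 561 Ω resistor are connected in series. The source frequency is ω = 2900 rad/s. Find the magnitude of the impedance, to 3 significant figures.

603 Ω

X_L = ωL = 290 Ω
X_C = 1/(ωC) = 69.1 Ω
Net reactance X = X_L − X_C = 221 Ω
Z = 561 + j221 Ω
|Z| = √(561² + 221²) = 603 Ω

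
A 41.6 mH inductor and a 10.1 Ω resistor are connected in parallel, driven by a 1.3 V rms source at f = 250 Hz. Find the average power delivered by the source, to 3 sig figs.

ω = 2πf = 1571 rad/s
X_L = ωL = 65.3 Ω
Parallel: admittances add. Y = 1/R + 1/(jωL)
Y = (0.0990 − j0.0153) S
|Y| = 0.100 S → |Z| = 1/|Y| = 9.98 Ω, ∠Z = −∠Y = 8.79°
I = V/|Z| = 130 mA
P = VI cos φ = 1.3 × 0.130 × cos(8.79°) = 167 mW

167 mW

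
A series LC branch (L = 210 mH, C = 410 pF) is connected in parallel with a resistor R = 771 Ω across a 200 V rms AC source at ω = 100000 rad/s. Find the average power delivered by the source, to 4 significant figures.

51.88 W

X_L = ωL = 21000 Ω
X_C = 1/(ωC) = 24390 Ω
Branch 1: Z₁ = R = 771.0 Ω
Branch 2 (series LC): Z₂ = j(X_L − X_C) = −j3390 Ω
Parallel: Z = Z₁Z₂/(Z₁+Z₂), |Z| = 751.8 Ω, ∠Z = -12.81°
I = V/|Z| = 266.0 mA
P = VI cos φ = 200 × 0.2660 × cos(-12.81°) = 51.88 W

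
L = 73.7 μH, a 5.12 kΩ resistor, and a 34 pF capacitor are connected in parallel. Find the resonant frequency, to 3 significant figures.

ω₀ = 1/√(LC) = 1/√(7.37e-05 × 3.4e-11) = 1.998e+07 rad/s
f₀ = ω₀/(2π) = 3.18 MHz

3.18 MHz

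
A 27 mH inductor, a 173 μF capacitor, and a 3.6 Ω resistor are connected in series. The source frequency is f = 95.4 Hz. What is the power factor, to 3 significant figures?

0.482

ω = 2πf = 599.4 rad/s
X_L = ωL = 16.2 Ω
X_C = 1/(ωC) = 9.64 Ω
Net reactance X = X_L − X_C = 6.54 Ω
Z = 3.60 + j6.54 Ω
|Z| = √(3.60² + 6.54²) = 7.47 Ω
∠Z = arctan(6.54/3.60) = 61.2°
cos φ = cos(61.2°) = 0.482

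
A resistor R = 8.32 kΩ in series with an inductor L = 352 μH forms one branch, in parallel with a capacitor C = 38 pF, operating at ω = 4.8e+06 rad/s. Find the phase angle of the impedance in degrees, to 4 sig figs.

X_L = ωL = 1690 Ω
X_C = 1/(ωC) = 5482 Ω
Branch 1 (R+jX_L): Z₁ = 8320 + j1690 Ω, |Z₁| = 8490 Ω
Branch 2 (−jX_C): Z₂ = −j5482 Ω
Parallel: Z = Z₁Z₂/(Z₁+Z₂), |Z| = 5090 Ω, ∠Z = -54.01°

-54.01°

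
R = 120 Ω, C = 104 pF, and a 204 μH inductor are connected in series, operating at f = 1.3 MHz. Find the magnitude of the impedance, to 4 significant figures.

503.6 Ω

ω = 2πf = 8.168e+06 rad/s
X_L = ωL = 1666 Ω
X_C = 1/(ωC) = 1177 Ω
Net reactance X = X_L − X_C = 489.1 Ω
Z = 120.0 + j489.1 Ω
|Z| = √(120.0² + 489.1²) = 503.6 Ω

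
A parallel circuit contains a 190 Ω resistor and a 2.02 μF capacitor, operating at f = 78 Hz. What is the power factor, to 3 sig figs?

0.983

ω = 2πf = 490.1 rad/s
X_C = 1/(ωC) = 1010 Ω
Parallel: admittances add. Y = 1/R + jωC
Y = (0.00526 + j0.000990) S
|Y| = 0.00536 S → |Z| = 1/|Y| = 187 Ω, ∠Z = −∠Y = -10.7°
cos φ = cos(-10.7°) = 0.983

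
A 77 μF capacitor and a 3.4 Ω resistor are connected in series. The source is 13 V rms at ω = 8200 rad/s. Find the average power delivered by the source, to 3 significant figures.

X_C = 1/(ωC) = 1.58 Ω
Z = 3.40 − j1.58 Ω
|Z| = √(3.40² + 1.58²) = 3.75 Ω
∠Z = arctan(-1.58/3.40) = -25.0°
I = V/|Z| = 3.47 A
P = VI cos φ = 13 × 3.47 × cos(-25.0°) = 40.8 W

40.8 W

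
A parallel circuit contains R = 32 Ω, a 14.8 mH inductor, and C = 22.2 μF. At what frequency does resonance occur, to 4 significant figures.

ω₀ = 1/√(LC) = 1/√(0.0148 × 2.22e-05) = 1745 rad/s
f₀ = ω₀/(2π) = 277.7 Hz

277.7 Hz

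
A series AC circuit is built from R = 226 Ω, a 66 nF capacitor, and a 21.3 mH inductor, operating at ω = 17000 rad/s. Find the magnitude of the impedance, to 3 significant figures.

X_L = ωL = 362 Ω
X_C = 1/(ωC) = 891 Ω
Net reactance X = X_L − X_C = -529 Ω
Z = 226 − j529 Ω
|Z| = √(226² + 529²) = 575 Ω

575 Ω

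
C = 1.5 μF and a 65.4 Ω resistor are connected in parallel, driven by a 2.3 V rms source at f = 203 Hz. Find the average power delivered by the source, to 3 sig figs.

ω = 2πf = 1275 rad/s
X_C = 1/(ωC) = 523 Ω
Parallel: admittances add. Y = 1/R + jωC
Y = (0.0153 + j0.00191) S
|Y| = 0.0154 S → |Z| = 1/|Y| = 64.9 Ω, ∠Z = −∠Y = -7.13°
I = V/|Z| = 35.4 mA
P = VI cos φ = 2.3 × 0.0354 × cos(-7.13°) = 80.9 mW

80.9 mW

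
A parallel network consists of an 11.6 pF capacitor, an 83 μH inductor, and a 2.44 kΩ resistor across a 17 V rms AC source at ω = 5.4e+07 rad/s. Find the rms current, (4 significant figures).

9.775 mA

X_L = ωL = 4482 Ω
X_C = 1/(ωC) = 1596 Ω
Parallel: admittances add. Y = 1/R + 1/(jωL) + jωC
Y = (0.0004098 + j0.0004033) S
|Y| = 0.0005750 S → |Z| = 1/|Y| = 1739 Ω, ∠Z = −∠Y = -44.54°
I = V/|Z| = 17/1739 = 9.775 mA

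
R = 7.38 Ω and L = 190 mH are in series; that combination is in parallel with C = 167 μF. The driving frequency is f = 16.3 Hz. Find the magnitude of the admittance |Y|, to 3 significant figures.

ω = 2πf = 102.4 rad/s
X_L = ωL = 19.5 Ω
X_C = 1/(ωC) = 58.5 Ω
Branch 1 (R+jX_L): Z₁ = 7.38 + j19.5 Ω, |Z₁| = 20.8 Ω
Branch 2 (−jX_C): Z₂ = −j58.5 Ω
Parallel: Z = Z₁Z₂/(Z₁+Z₂), |Z| = 30.6 Ω, ∠Z = 58.5°
|Y| = 1/|Z| = 32.6 mS

32.6 mS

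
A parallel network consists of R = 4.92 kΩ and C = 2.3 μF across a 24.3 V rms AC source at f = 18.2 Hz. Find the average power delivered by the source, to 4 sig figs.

ω = 2πf = 114.4 rad/s
X_C = 1/(ωC) = 3802 Ω
Parallel: admittances add. Y = 1/R + jωC
Y = (0.0002033 + j0.0002630) S
|Y| = 0.0003324 S → |Z| = 1/|Y| = 3008 Ω, ∠Z = −∠Y = -52.30°
I = V/|Z| = 8.077 mA
P = VI cos φ = 24.3 × 0.008077 × cos(-52.30°) = 120.0 mW

120.0 mW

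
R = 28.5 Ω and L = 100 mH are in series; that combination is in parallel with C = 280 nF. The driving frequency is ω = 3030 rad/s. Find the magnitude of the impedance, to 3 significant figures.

X_L = ωL = 303 Ω
X_C = 1/(ωC) = 1180 Ω
Branch 1 (R+jX_L): Z₁ = 28.5 + j303 Ω, |Z₁| = 304 Ω
Branch 2 (−jX_C): Z₂ = −j1180 Ω
Parallel: Z = Z₁Z₂/(Z₁+Z₂), |Z| = 409 Ω, ∠Z = 82.8°

409 Ω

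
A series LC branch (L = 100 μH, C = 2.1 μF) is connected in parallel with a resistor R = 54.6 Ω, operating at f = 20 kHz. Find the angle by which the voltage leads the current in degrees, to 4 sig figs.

80.87°

ω = 2πf = 125700 rad/s
X_L = ωL = 12.57 Ω
X_C = 1/(ωC) = 3.789 Ω
Branch 1: Z₁ = R = 54.60 Ω
Branch 2 (series LC): Z₂ = j(X_L − X_C) = j8.777 Ω
Parallel: Z = Z₁Z₂/(Z₁+Z₂), |Z| = 8.666 Ω, ∠Z = 80.87°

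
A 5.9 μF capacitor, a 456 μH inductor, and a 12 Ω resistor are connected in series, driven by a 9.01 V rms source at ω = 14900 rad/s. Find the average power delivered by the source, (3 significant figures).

X_L = ωL = 6.79 Ω
X_C = 1/(ωC) = 11.4 Ω
Net reactance X = X_L − X_C = -4.58 Ω
Z = 12.0 − j4.58 Ω
|Z| = √(12.0² + 4.58²) = 12.8 Ω
∠Z = arctan(-4.58/12.0) = -20.9°
I = V/|Z| = 701 mA
P = VI cos φ = 9.01 × 0.701 × cos(-20.9°) = 5.90 W

5.90 W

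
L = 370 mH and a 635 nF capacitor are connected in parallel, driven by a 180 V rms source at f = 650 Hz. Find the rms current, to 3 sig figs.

348 mA

ω = 2πf = 4084 rad/s
X_L = ωL = 1510 Ω
X_C = 1/(ωC) = 386 Ω
Parallel: admittances add. Y = 1/(jωL) + jωC
Y = (0 + j0.00193) S
|Y| = 0.00193 S → |Z| = 1/|Y| = 518 Ω, ∠Z = −∠Y = -90.0°
I = V/|Z| = 180/518 = 348 mA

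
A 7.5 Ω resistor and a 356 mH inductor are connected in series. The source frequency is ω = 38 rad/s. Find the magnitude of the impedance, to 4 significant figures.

X_L = ωL = 13.53 Ω
Z = 7.500 + j13.53 Ω
|Z| = √(7.500² + 13.53²) = 15.47 Ω

15.47 Ω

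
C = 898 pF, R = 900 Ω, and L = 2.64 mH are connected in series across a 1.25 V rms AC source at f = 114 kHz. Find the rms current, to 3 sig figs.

1.30 mA

ω = 2πf = 716300 rad/s
X_L = ωL = 1890 Ω
X_C = 1/(ωC) = 1550 Ω
Net reactance X = X_L − X_C = 336 Ω
Z = 900 + j336 Ω
|Z| = √(900² + 336²) = 961 Ω
I = V/|Z| = 1.25/961 = 1.30 mA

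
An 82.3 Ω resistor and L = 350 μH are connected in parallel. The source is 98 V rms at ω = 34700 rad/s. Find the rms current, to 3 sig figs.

8.16 A

X_L = ωL = 12.1 Ω
Parallel: admittances add. Y = 1/R + 1/(jωL)
Y = (0.0122 − j0.0823) S
|Y| = 0.0832 S → |Z| = 1/|Y| = 12.0 Ω, ∠Z = −∠Y = 81.6°
I = V/|Z| = 98/12.0 = 8.16 A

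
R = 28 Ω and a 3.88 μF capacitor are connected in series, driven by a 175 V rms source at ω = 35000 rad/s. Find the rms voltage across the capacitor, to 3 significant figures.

X_C = 1/(ωC) = 7.36 Ω
Z = 28.0 − j7.36 Ω
|Z| = √(28.0² + 7.36²) = 29.0 Ω
I = V/|Z| = 6.04 A
V_C = I·|Z_C| = 6.04 × 7.36 = 44.5 V

44.5 V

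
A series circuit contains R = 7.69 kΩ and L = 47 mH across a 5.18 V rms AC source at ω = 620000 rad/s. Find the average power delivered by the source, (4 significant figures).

X_L = ωL = 29140 Ω
Z = 7690 + j29140 Ω
|Z| = √(7690² + 29140²) = 30140 Ω
∠Z = arctan(29140/7690) = 75.22°
I = V/|Z| = 171.9 μA
P = VI cos φ = 5.18 × 0.0001719 × cos(75.22°) = 227.2 μW

227.2 μW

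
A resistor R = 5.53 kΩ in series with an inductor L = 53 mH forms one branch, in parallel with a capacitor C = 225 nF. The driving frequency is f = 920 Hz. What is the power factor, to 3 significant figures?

ω = 2πf = 5781 rad/s
X_L = ωL = 306 Ω
X_C = 1/(ωC) = 769 Ω
Branch 1 (R+jX_L): Z₁ = 5530 + j306 Ω, |Z₁| = 5540 Ω
Branch 2 (−jX_C): Z₂ = −j769 Ω
Parallel: Z = Z₁Z₂/(Z₁+Z₂), |Z| = 767 Ω, ∠Z = -82.0°
cos φ = cos(-82.0°) = 0.138

0.138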